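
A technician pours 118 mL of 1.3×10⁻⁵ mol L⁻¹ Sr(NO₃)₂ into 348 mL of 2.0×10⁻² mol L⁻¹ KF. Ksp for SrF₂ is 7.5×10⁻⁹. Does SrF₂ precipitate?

No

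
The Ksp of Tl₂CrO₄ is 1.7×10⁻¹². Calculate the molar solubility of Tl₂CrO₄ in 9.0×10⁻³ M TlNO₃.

2.1×10⁻⁸ M

Tl₂CrO₄(s) ⇌ 2 Tl⁺(aq) + CrO₄²⁻(aq)
The solution already contains Tl⁺ at 9.0×10⁻³ M. Let s be the molar solubility of Tl₂CrO₄.
[Tl⁺] ≈ 9.0×10⁻³ M (common ion dominates); [CrO₄²⁻] = s.
Ksp = [Tl⁺]^2[CrO₄²⁻] = (9.0×10⁻³)^2s
s = 1.7×10⁻¹² / (9.0×10⁻³)^2 = 2.1×10⁻⁸
s = 2.1×10⁻⁸ M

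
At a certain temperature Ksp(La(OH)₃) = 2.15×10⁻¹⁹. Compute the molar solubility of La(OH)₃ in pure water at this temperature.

La(OH)₃(s) ⇌ La³⁺(aq) + 3 OH⁻(aq)
If s mol/L of La(OH)₃ dissolves, [La³⁺] = s and [OH⁻] = 3s.
Ksp = [La³⁺][OH⁻]^3 = s · (3s)^3 = 27s^4
27s^4 = 2.15×10⁻¹⁹  ⇒  s^4 = 7.96×10⁻²¹
Taking the 4th root, s = 9.45×10⁻⁶ M.

9.45×10⁻⁶ M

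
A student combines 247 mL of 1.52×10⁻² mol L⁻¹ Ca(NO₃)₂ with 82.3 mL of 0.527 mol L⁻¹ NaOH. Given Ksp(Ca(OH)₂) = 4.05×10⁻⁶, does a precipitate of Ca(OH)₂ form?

Yes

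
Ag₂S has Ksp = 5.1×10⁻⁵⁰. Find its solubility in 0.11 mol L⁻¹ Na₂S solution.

Ag₂S(s) ⇌ 2 Ag⁺(aq) + S²⁻(aq)
S²⁻ is already present at 0.11 mol L⁻¹. If s mol/L of Ag₂S dissolves, [Ag⁺] = 2s while [S²⁻] ≈ 0.11 mol L⁻¹.
Ksp = [Ag⁺]^2[S²⁻] = (2s)^2(0.11)
(2s)^2 = 5.1×10⁻⁵⁰ / (0.11) = 4.6×10⁻⁴⁹
s = 3.4×10⁻²⁵ mol L⁻¹

3.4×10⁻²⁵ M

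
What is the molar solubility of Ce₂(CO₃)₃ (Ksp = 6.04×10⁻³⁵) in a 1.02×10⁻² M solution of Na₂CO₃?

3.77×10⁻¹⁵ M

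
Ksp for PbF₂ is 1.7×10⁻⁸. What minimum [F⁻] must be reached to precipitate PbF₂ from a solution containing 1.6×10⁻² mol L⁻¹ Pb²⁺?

The threshold for precipitation is Q = Ksp.
PbF₂(s) ⇌ Pb²⁺(aq) + 2 F⁻(aq)
Ksp = [Pb²⁺][F⁻]^2 = [F⁻]^2(1.6×10⁻²)
[F⁻]^2 = 1.7×10⁻⁸ / (1.6×10⁻²) = 1.1×10⁻⁶
[F⁻] = 1.0×10⁻³ mol L⁻¹

1.0×10⁻³ M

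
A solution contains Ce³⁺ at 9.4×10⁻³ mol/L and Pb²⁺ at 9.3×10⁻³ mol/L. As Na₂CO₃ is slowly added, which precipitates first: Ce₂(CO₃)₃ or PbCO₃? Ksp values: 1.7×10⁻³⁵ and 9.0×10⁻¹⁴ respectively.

Each salt precipitates once Q = Ksp for that salt.
For Ce₂(CO₃)₃: [CO₃²⁻] = (Ksp/[Ce³⁺]^2)^(1/3) = 5.8×10⁻¹¹ mol/L
For PbCO₃: [CO₃²⁻] = (Ksp/[Pb²⁺]) = 9.7×10⁻¹² mol/L
PbCO₃ requires the lower [CO₃²⁻], so it precipitates first.

PbCO₃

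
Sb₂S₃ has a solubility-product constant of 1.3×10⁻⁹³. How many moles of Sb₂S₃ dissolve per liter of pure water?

Sb₂S₃(s) ⇌ 2 Sb³⁺(aq) + 3 S²⁻(aq)
Let s be the molar solubility. Then [Sb³⁺] = 2s and [S²⁻] = 3s.
Ksp = [Sb³⁺]^2[S²⁻]^3 = (2s)^2 · (3s)^3 = 108s^5
108s^5 = 1.3×10⁻⁹³  ⇒  s^5 = 1.2×10⁻⁹⁵
s = (1.2×10⁻⁹⁵)^(1/5) = 1.0×10⁻¹⁹ mol L⁻¹

1.0×10⁻¹⁹ M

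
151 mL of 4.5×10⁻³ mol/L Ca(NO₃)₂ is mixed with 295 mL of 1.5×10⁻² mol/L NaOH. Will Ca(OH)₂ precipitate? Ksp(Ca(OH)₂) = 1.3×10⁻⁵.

After mixing, V = 151 mL + 295 mL = 446 mL.
[Ca²⁺] = (4.5×10⁻³)(151)/446 = 1.5×10⁻³ mol/L
[OH⁻] = (1.5×10⁻²)(295)/446 = 9.9×10⁻³ mol/L
Q = [Ca²⁺][OH⁻]^2 = 1.5×10⁻⁷
Since Q (1.5×10⁻⁷) is less than Ksp (1.3×10⁻⁵), no Ca(OH)₂ precipitates.

No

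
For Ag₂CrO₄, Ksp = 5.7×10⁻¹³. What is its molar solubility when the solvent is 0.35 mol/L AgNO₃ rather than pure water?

Ag₂CrO₄(s) ⇌ 2 Ag⁺(aq) + CrO₄²⁻(aq)
The solution already contains Ag⁺ at 0.35 mol/L. Let s be the molar solubility of Ag₂CrO₄.
[Ag⁺] ≈ 0.35 mol/L (common ion dominates); [CrO₄²⁻] = s.
Ksp = [Ag⁺]^2[CrO₄²⁻] = (0.35)^2s
s = 5.7×10⁻¹³ / (0.35)^2 = 4.7×10⁻¹²
s = 4.7×10⁻¹² mol/L

4.7×10⁻¹² M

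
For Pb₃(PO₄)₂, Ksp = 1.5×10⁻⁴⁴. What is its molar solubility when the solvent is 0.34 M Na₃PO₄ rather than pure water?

1.7×10⁻¹⁵ M

Pb₃(PO₄)₂(s) ⇌ 3 Pb²⁺(aq) + 2 PO₄³⁻(aq)
The solution already contains PO₄³⁻ at 0.34 M. Let s be the molar solubility of Pb₃(PO₄)₂.
[PO₄³⁻] ≈ 0.34 M (common ion dominates); [Pb²⁺] = 3s.
Ksp = [Pb²⁺]^3[PO₄³⁻]^2 = (3s)^3(0.34)^2
(3s)^3 = 1.5×10⁻⁴⁴ / (0.34)^2 = 1.3×10⁻⁴³
s = 1.7×10⁻¹⁵ M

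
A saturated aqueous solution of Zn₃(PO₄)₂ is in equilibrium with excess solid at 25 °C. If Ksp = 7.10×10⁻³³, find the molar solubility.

Zn₃(PO₄)₂(s) ⇌ 3 Zn²⁺(aq) + 2 PO₄³⁻(aq)
With molar solubility s: [Zn²⁺] = 3s, [PO₄³⁻] = 2s.
Ksp = [Zn²⁺]^3[PO₄³⁻]^2 = (3s)^3 · (2s)^2 = 108s^5
108s^5 = 7.10×10⁻³³  ⇒  s^5 = 6.57×10⁻³⁵
s = (6.57×10⁻³⁵)^(1/5) = 1.46×10⁻⁷ mol L⁻¹

1.46×10⁻⁷ M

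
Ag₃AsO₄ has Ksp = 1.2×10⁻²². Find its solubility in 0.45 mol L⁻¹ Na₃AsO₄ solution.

2.1×10⁻⁸ M

Ag₃AsO₄(s) ⇌ 3 Ag⁺(aq) + AsO₄³⁻(aq)
The solution already contains AsO₄³⁻ at 0.45 mol L⁻¹. Let s be the molar solubility of Ag₃AsO₄.
[AsO₄³⁻] ≈ 0.45 mol L⁻¹ (common ion dominates); [Ag⁺] = 3s.
Ksp = [Ag⁺]^3[AsO₄³⁻] = (3s)^3(0.45)
(3s)^3 = 1.2×10⁻²² / (0.45) = 2.7×10⁻²²
s = 2.1×10⁻⁸ mol L⁻¹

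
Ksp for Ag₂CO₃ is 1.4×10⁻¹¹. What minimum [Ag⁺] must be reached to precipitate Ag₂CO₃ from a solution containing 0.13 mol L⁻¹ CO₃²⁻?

Precipitation of each salt begins when its ion product equals Ksp.
Ag₂CO₃(s) ⇌ 2 Ag⁺(aq) + CO₃²⁻(aq)
Ksp = [Ag⁺]^2[CO₃²⁻] = [Ag⁺]^2(0.13)
[Ag⁺]^2 = 1.4×10⁻¹¹ / (0.13) = 1.1×10⁻¹⁰
[Ag⁺] = 1.0×10⁻⁵ mol L⁻¹

1.0×10⁻⁵ M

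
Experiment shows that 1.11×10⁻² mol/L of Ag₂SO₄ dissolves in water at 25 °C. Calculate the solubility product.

Ksp = 5.47×10⁻⁶

Ag₂SO₄(s) ⇌ 2 Ag⁺(aq) + SO₄²⁻(aq)
For each mole of Ag₂SO₄ that dissolves per liter, [Ag⁺] = 2s and [SO₄²⁻] = s; let s denote this solubility.
Ksp = [Ag⁺]^2[SO₄²⁻] = (2s)^2 · s = 4s^3
Ksp = 4 × (1.11×10⁻²)^3 = 5.47×10⁻⁶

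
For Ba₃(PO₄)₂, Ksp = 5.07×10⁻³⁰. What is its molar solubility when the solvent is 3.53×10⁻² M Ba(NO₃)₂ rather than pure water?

1.70×10⁻¹³ M

Ba₃(PO₄)₂(s) ⇌ 3 Ba²⁺(aq) + 2 PO₄³⁻(aq)
With Ba²⁺ already at 3.53×10⁻² M and s small, take [Ba²⁺] ≈ 3.53×10⁻² M and [PO₄³⁻] = 2s.
Ksp = [Ba²⁺]^3[PO₄³⁻]^2 = (3.53×10⁻²)^3(2s)^2
(2s)^2 = 5.07×10⁻³⁰ / (3.53×10⁻²)^3 = 1.15×10⁻²⁵
s = 1.70×10⁻¹³ M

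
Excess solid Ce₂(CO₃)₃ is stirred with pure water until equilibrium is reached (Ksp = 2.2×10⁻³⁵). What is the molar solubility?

4.6×10⁻⁸ M

Ce₂(CO₃)₃(s) ⇌ 2 Ce³⁺(aq) + 3 CO₃²⁻(aq)
For each mole of Ce₂(CO₃)₃ that dissolves per liter, [Ce³⁺] = 2s and [CO₃²⁻] = 3s; let s denote this solubility.
Ksp = [Ce³⁺]^2[CO₃²⁻]^3 = (2s)^2 · (3s)^3 = 108s^5
108s^5 = 2.2×10⁻³⁵  ⇒  s^5 = 2.0×10⁻³⁷
s = 4.6×10⁻⁸ M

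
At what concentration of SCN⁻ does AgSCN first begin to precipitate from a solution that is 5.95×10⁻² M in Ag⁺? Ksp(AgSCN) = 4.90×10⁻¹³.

A salt starts to precipitate once the ion product Q reaches its Ksp.
AgSCN(s) ⇌ Ag⁺(aq) + SCN⁻(aq)
Ksp = [Ag⁺][SCN⁻] = [SCN⁻](5.95×10⁻²)
[SCN⁻] = 4.90×10⁻¹³ / (5.95×10⁻²) = 8.24×10⁻¹²
[SCN⁻] = 8.24×10⁻¹² M

8.24×10⁻¹² M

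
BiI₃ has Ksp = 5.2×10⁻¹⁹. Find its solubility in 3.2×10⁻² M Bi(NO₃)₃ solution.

BiI₃(s) ⇌ Bi³⁺(aq) + 3 I⁻(aq)
Let s be the solubility of BiI₃ here. The common ion gives [Bi³⁺] ≈ 3.2×10⁻² M, and [I⁻] = 3s.
Ksp = [Bi³⁺][I⁻]^3 = (3.2×10⁻²)(3s)^3
(3s)^3 = 5.2×10⁻¹⁹ / (3.2×10⁻²) = 1.6×10⁻¹⁷
s = 8.4×10⁻⁷ M

8.4×10⁻⁷ M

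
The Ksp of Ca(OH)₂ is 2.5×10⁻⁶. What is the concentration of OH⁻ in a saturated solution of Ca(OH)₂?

1.7×10⁻² M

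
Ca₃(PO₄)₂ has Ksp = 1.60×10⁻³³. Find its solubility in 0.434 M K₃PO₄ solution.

Ca₃(PO₄)₂(s) ⇌ 3 Ca²⁺(aq) + 2 PO₄³⁻(aq)
With PO₄³⁻ already at 0.434 M and s small, take [PO₄³⁻] ≈ 0.434 M and [Ca²⁺] = 3s.
Ksp = [Ca²⁺]^3[PO₄³⁻]^2 = (3s)^3(0.434)^2
(3s)^3 = 1.60×10⁻³³ / (0.434)^2 = 8.49×10⁻³³
s = 6.80×10⁻¹² M

6.80×10⁻¹² M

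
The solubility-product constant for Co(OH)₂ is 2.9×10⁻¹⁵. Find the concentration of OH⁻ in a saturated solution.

1.8×10⁻⁵ M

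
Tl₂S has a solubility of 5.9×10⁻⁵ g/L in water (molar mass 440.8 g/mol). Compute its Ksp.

Convert to molarity: s = 5.9×10⁻⁵ / 440.8 = 1.338×10⁻⁷ mol/L
Tl₂S(s) ⇌ 2 Tl⁺(aq) + S²⁻(aq)
Let s be the molar solubility. Then [Tl⁺] = 2s and [S²⁻] = s.
Ksp = [Tl⁺]^2[S²⁻] = (2s)^2 · s = 4s^3
Ksp = 4 × (1.338×10⁻⁷)^3 = 9.6×10⁻²¹

Ksp = 9.6×10⁻²¹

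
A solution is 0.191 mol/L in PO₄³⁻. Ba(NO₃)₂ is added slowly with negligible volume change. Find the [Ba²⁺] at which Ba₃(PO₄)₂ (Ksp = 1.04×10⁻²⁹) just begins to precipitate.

6.58×10⁻¹⁰ M

Precipitation of each salt begins when its ion product equals Ksp.
Ba₃(PO₄)₂(s) ⇌ 3 Ba²⁺(aq) + 2 PO₄³⁻(aq)
Ksp = [Ba²⁺]^3[PO₄³⁻]^2 = [Ba²⁺]^3(0.191)^2
[Ba²⁺]^3 = 1.04×10⁻²⁹ / (0.191)^2 = 2.85×10⁻²⁸
[Ba²⁺] = 6.58×10⁻¹⁰ mol/L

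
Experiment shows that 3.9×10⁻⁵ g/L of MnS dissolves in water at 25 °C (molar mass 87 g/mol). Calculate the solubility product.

Ksp = 2.0×10⁻¹³

Molar solubility s = (3.9×10⁻⁵ g/L) / (87 g/mol) = 4.483×10⁻⁷ mol/L
MnS(s) ⇌ Mn²⁺(aq) + S²⁻(aq)
With molar solubility s: [Mn²⁺] = s, [S²⁻] = s.
Ksp = [Mn²⁺][S²⁻] = s · s = s^2
Ksp = (4.483×10⁻⁷)^2 = 2.0×10⁻¹³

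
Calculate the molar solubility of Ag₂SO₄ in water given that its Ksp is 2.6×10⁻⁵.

1.9×10⁻² M

Ag₂SO₄(s) ⇌ 2 Ag⁺(aq) + SO₄²⁻(aq)
Let s be the molar solubility. Then [Ag⁺] = 2s and [SO₄²⁻] = s.
Ksp = [Ag⁺]^2[SO₄²⁻] = (2s)^2 · s = 4s^3
4s^3 = 2.6×10⁻⁵  ⇒  s^3 = 6.5×10⁻⁶
s = 1.9×10⁻² mol L⁻¹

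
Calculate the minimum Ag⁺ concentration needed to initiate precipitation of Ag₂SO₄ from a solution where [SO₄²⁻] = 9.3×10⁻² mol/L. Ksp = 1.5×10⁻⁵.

A salt starts to precipitate once the ion product Q reaches its Ksp.
Ag₂SO₄(s) ⇌ 2 Ag⁺(aq) + SO₄²⁻(aq)
Ksp = [Ag⁺]^2[SO₄²⁻] = [Ag⁺]^2(9.3×10⁻²)
[Ag⁺]^2 = 1.5×10⁻⁵ / (9.3×10⁻²) = 1.6×10⁻⁴
[Ag⁺] = 1.3×10⁻² mol/L

1.3×10⁻² M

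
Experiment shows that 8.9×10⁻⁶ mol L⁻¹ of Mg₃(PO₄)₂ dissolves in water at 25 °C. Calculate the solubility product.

Mg₃(PO₄)₂(s) ⇌ 3 Mg²⁺(aq) + 2 PO₄³⁻(aq)
Call the molar solubility s, so that [Mg²⁺] = 3s and [PO₄³⁻] = 2s.
Ksp = [Mg²⁺]^3[PO₄³⁻]^2 = (3s)^3 · (2s)^2 = 108s^5
Ksp = 108 × (8.9×10⁻⁶)^5 = 6.0×10⁻²⁴

Ksp = 6.0×10⁻²⁴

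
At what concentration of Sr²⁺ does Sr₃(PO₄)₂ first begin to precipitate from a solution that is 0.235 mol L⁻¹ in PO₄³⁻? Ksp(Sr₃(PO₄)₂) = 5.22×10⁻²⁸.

2.11×10⁻⁹ M

The threshold for precipitation is Q = Ksp.
Sr₃(PO₄)₂(s) ⇌ 3 Sr²⁺(aq) + 2 PO₄³⁻(aq)
Ksp = [Sr²⁺]^3[PO₄³⁻]^2 = [Sr²⁺]^3(0.235)^2
[Sr²⁺]^3 = 5.22×10⁻²⁸ / (0.235)^2 = 9.45×10⁻²⁷
[Sr²⁺] = 2.11×10⁻⁹ mol L⁻¹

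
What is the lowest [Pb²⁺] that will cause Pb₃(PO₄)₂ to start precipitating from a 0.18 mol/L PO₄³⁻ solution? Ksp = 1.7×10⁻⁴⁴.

8.1×10⁻¹⁵ M

Precipitation of each salt begins when its ion product equals Ksp.
Pb₃(PO₄)₂(s) ⇌ 3 Pb²⁺(aq) + 2 PO₄³⁻(aq)
Ksp = [Pb²⁺]^3[PO₄³⁻]^2 = [Pb²⁺]^3(0.18)^2
[Pb²⁺]^3 = 1.7×10⁻⁴⁴ / (0.18)^2 = 5.2×10⁻⁴³
[Pb²⁺] = 8.1×10⁻¹⁵ mol/L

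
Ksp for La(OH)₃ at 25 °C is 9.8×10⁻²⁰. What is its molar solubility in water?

7.8×10⁻⁶ M

La(OH)₃(s) ⇌ La³⁺(aq) + 3 OH⁻(aq)
Call the molar solubility s, so that [La³⁺] = s and [OH⁻] = 3s.
Ksp = [La³⁺][OH⁻]^3 = s · (3s)^3 = 27s^4
27s^4 = 9.8×10⁻²⁰  ⇒  s^4 = 3.6×10⁻²¹
s = 7.8×10⁻⁶ M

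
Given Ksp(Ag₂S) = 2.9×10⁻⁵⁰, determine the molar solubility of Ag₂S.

1.9×10⁻¹⁷ M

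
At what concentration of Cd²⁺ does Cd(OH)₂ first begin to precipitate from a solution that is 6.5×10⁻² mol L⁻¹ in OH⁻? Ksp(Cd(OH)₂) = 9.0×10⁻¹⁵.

Each salt precipitates once Q = Ksp for that salt.
Cd(OH)₂(s) ⇌ Cd²⁺(aq) + 2 OH⁻(aq)
Ksp = [Cd²⁺][OH⁻]^2 = [Cd²⁺](6.5×10⁻²)^2
[Cd²⁺] = 9.0×10⁻¹⁵ / (6.5×10⁻²)^2 = 2.1×10⁻¹²
[Cd²⁺] = 2.1×10⁻¹² mol L⁻¹

2.1×10⁻¹² M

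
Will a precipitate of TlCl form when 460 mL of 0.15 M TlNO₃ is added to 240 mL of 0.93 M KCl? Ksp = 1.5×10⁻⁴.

Yes

Total volume after mixing = 460 + 240 = 700 mL.
[Tl⁺] = (0.15)(460)/700 = 9.9×10⁻² M
[Cl⁻] = (0.93)(240)/700 = 0.32 M
Q = [Tl⁺][Cl⁻] = 3.1×10⁻²
Since Q (3.1×10⁻²) exceeds Ksp (1.5×10⁻⁴), TlCl will precipitate.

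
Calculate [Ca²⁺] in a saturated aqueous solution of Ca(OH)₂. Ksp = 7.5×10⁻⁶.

1.2×10⁻² M

Ca(OH)₂(s) ⇌ Ca²⁺(aq) + 2 OH⁻(aq)
If s mol/L of Ca(OH)₂ dissolves, [Ca²⁺] = s and [OH⁻] = 2s.
Ksp = [Ca²⁺][OH⁻]^2 = s · (2s)^2 = 4s^3 = 7.5×10⁻⁶
s = 1.2×10⁻² mol/L
[Ca²⁺] = s = 1.2×10⁻² mol/L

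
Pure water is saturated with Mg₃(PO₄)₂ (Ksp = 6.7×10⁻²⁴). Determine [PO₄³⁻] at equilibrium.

1.8×10⁻⁵ M

Mg₃(PO₄)₂(s) ⇌ 3 Mg²⁺(aq) + 2 PO₄³⁻(aq)
With molar solubility s: [Mg²⁺] = 3s, [PO₄³⁻] = 2s.
Ksp = [Mg²⁺]^3[PO₄³⁻]^2 = (3s)^3 · (2s)^2 = 108s^5 = 6.7×10⁻²⁴
s = 9.1×10⁻⁶ mol L⁻¹
[PO₄³⁻] = 2s = 1.8×10⁻⁵ mol L⁻¹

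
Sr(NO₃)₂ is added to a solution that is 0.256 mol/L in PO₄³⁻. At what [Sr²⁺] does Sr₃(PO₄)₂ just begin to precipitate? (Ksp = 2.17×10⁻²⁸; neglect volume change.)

1.49×10⁻⁹ M

A salt starts to precipitate once the ion product Q reaches its Ksp.
Sr₃(PO₄)₂(s) ⇌ 3 Sr²⁺(aq) + 2 PO₄³⁻(aq)
Ksp = [Sr²⁺]^3[PO₄³⁻]^2 = [Sr²⁺]^3(0.256)^2
[Sr²⁺]^3 = 2.17×10⁻²⁸ / (0.256)^2 = 3.31×10⁻²⁷
[Sr²⁺] = 1.49×10⁻⁹ mol/L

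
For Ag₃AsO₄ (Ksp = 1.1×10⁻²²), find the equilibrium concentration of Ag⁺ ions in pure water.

Ag₃AsO₄(s) ⇌ 3 Ag⁺(aq) + AsO₄³⁻(aq)
For each mole of Ag₃AsO₄ that dissolves per liter, [Ag⁺] = 3s and [AsO₄³⁻] = s; let s denote this solubility.
Ksp = [Ag⁺]^3[AsO₄³⁻] = (3s)^3 · s = 27s^4 = 1.1×10⁻²²
s = 1.4×10⁻⁶ mol L⁻¹
[Ag⁺] = 3s = 4.3×10⁻⁶ mol L⁻¹

4.3×10⁻⁶ M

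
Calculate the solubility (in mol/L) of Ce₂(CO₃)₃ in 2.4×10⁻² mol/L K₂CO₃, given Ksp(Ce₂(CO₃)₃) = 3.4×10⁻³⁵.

Ce₂(CO₃)₃(s) ⇌ 2 Ce³⁺(aq) + 3 CO₃²⁻(aq)
CO₃²⁻ is already present at 2.4×10⁻² mol/L. If s mol/L of Ce₂(CO₃)₃ dissolves, [Ce³⁺] = 2s while [CO₃²⁻] ≈ 2.4×10⁻² mol/L.
Ksp = [Ce³⁺]^2[CO₃²⁻]^3 = (2s)^2(2.4×10⁻²)^3
(2s)^2 = 3.4×10⁻³⁵ / (2.4×10⁻²)^3 = 2.5×10⁻³⁰
s = 7.8×10⁻¹⁶ mol/L

7.8×10⁻¹⁶ M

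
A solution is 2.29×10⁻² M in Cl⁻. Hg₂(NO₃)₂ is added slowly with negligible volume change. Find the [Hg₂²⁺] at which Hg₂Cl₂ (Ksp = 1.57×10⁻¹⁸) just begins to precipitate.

2.99×10⁻¹⁵ M

The threshold for precipitation is Q = Ksp.
Hg₂Cl₂(s) ⇌ Hg₂²⁺(aq) + 2 Cl⁻(aq)
Ksp = [Hg₂²⁺][Cl⁻]^2 = [Hg₂²⁺](2.29×10⁻²)^2
[Hg₂²⁺] = 1.57×10⁻¹⁸ / (2.29×10⁻²)^2 = 2.99×10⁻¹⁵
[Hg₂²⁺] = 2.99×10⁻¹⁵ M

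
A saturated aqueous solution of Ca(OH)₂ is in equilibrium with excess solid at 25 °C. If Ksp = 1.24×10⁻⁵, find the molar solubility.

1.46×10⁻² M

Ca(OH)₂(s) ⇌ Ca²⁺(aq) + 2 OH⁻(aq)
If s mol/L of Ca(OH)₂ dissolves, [Ca²⁺] = s and [OH⁻] = 2s.
Ksp = [Ca²⁺][OH⁻]^2 = s · (2s)^2 = 4s^3
4s^3 = 1.24×10⁻⁵  ⇒  s^3 = 3.10×10⁻⁶
s = (3.10×10⁻⁶)^(1/3) = 1.46×10⁻² mol/L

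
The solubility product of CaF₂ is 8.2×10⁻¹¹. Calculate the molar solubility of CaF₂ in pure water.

2.7×10⁻⁴ M

CaF₂(s) ⇌ Ca²⁺(aq) + 2 F⁻(aq)
Call the molar solubility s, so that [Ca²⁺] = s and [F⁻] = 2s.
Ksp = [Ca²⁺][F⁻]^2 = s · (2s)^2 = 4s^3
4s^3 = 8.2×10⁻¹¹  ⇒  s^3 = 2.1×10⁻¹¹
s = (2.1×10⁻¹¹)^(1/3) = 2.7×10⁻⁴ mol L⁻¹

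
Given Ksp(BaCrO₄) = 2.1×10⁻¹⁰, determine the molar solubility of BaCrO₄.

BaCrO₄(s) ⇌ Ba²⁺(aq) + CrO₄²⁻(aq)
Let s be the molar solubility. Then [Ba²⁺] = s and [CrO₄²⁻] = s.
Ksp = [Ba²⁺][CrO₄²⁻] = s · s = s^2
s^2 = 2.1×10⁻¹⁰
Taking the 2nd root, s = 1.4×10⁻⁵ mol/L.

1.4×10⁻⁵ M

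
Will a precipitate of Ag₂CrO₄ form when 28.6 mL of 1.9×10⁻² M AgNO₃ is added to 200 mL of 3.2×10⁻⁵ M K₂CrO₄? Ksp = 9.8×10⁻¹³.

The combined volume is 228.6 mL.
[Ag⁺] = (1.9×10⁻²)(28.6)/228.6 = 2.4×10⁻³ M
[CrO₄²⁻] = (3.2×10⁻⁵)(200)/228.6 = 2.8×10⁻⁵ M
Q = [Ag⁺]^2[CrO₄²⁻] = 1.6×10⁻¹⁰
Q = 1.6×10⁻¹⁰ > Ksp = 9.8×10⁻¹³, so the solution is supersaturated and Ag₂CrO₄ precipitates.

Yes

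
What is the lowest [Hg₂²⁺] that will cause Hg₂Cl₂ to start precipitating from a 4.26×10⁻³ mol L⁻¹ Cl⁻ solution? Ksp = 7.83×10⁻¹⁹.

A salt starts to precipitate once the ion product Q reaches its Ksp.
Hg₂Cl₂(s) ⇌ Hg₂²⁺(aq) + 2 Cl⁻(aq)
Ksp = [Hg₂²⁺][Cl⁻]^2 = [Hg₂²⁺](4.26×10⁻³)^2
[Hg₂²⁺] = 7.83×10⁻¹⁹ / (4.26×10⁻³)^2 = 4.31×10⁻¹⁴
[Hg₂²⁺] = 4.31×10⁻¹⁴ mol L⁻¹

4.31×10⁻¹⁴ M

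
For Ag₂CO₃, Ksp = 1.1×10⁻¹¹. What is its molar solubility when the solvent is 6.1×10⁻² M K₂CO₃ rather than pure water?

Ag₂CO₃(s) ⇌ 2 Ag⁺(aq) + CO₃²⁻(aq)
With CO₃²⁻ already at 6.1×10⁻² M and s small, take [CO₃²⁻] ≈ 6.1×10⁻² M and [Ag⁺] = 2s.
Ksp = [Ag⁺]^2[CO₃²⁻] = (2s)^2(6.1×10⁻²)
(2s)^2 = 1.1×10⁻¹¹ / (6.1×10⁻²) = 1.8×10⁻¹⁰
s = 6.7×10⁻⁶ M

6.7×10⁻⁶ M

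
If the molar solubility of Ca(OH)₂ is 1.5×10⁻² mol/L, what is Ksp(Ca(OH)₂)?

Ksp = 1.4×10⁻⁵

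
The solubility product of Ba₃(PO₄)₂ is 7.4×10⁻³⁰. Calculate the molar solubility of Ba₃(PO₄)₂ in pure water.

5.9×10⁻⁷ M

Ba₃(PO₄)₂(s) ⇌ 3 Ba²⁺(aq) + 2 PO₄³⁻(aq)
Let s be the molar solubility. Then [Ba²⁺] = 3s and [PO₄³⁻] = 2s.
Ksp = [Ba²⁺]^3[PO₄³⁻]^2 = (3s)^3 · (2s)^2 = 108s^5
108s^5 = 7.4×10⁻³⁰  ⇒  s^5 = 6.9×10⁻³²
Taking the 5th root, s = 5.9×10⁻⁷ mol L⁻¹.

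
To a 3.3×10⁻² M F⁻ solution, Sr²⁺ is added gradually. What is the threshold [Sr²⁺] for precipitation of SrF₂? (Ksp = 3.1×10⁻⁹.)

2.8×10⁻⁶ M

Each salt precipitates once Q = Ksp for that salt.
SrF₂(s) ⇌ Sr²⁺(aq) + 2 F⁻(aq)
Ksp = [Sr²⁺][F⁻]^2 = [Sr²⁺](3.3×10⁻²)^2
[Sr²⁺] = 3.1×10⁻⁹ / (3.3×10⁻²)^2 = 2.8×10⁻⁶
[Sr²⁺] = 2.8×10⁻⁶ M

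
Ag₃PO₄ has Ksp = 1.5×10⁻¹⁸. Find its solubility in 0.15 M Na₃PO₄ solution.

7.2×10⁻⁷ M

Ag₃PO₄(s) ⇌ 3 Ag⁺(aq) + PO₄³⁻(aq)
Let s be the solubility of Ag₃PO₄ here. The common ion gives [PO₄³⁻] ≈ 0.15 M, and [Ag⁺] = 3s.
Ksp = [Ag⁺]^3[PO₄³⁻] = (3s)^3(0.15)
(3s)^3 = 1.5×10⁻¹⁸ / (0.15) = 1.0×10⁻¹⁷
s = 7.2×10⁻⁷ M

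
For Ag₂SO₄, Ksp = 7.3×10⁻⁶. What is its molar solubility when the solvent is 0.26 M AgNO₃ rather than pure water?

Ag₂SO₄(s) ⇌ 2 Ag⁺(aq) + SO₄²⁻(aq)
The solution already contains Ag⁺ at 0.26 M. Let s be the molar solubility of Ag₂SO₄.
[Ag⁺] ≈ 0.26 M (common ion dominates); [SO₄²⁻] = s.
Ksp = [Ag⁺]^2[SO₄²⁻] = (0.26)^2s
s = 7.3×10⁻⁶ / (0.26)^2 = 1.1×10⁻⁴
s = 1.1×10⁻⁴ M

1.1×10⁻⁴ M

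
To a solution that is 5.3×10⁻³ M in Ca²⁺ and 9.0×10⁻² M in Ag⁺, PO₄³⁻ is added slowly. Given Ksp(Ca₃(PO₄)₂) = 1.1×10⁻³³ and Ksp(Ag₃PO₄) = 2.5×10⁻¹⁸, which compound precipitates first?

Precipitation begins when Q = Ksp.
For Ca₃(PO₄)₂: [PO₄³⁻] = (Ksp/[Ca²⁺]^3)^(1/2) = 8.6×10⁻¹⁴ M
For Ag₃PO₄: [PO₄³⁻] = (Ksp/[Ag⁺]^3) = 3.4×10⁻¹⁵ M
Ag₃PO₄ requires the lower [PO₄³⁻], so it precipitates first.

Ag₃PO₄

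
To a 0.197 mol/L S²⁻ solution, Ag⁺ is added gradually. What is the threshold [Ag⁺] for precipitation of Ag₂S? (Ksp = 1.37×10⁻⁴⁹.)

The threshold for precipitation is Q = Ksp.
Ag₂S(s) ⇌ 2 Ag⁺(aq) + S²⁻(aq)
Ksp = [Ag⁺]^2[S²⁻] = [Ag⁺]^2(0.197)
[Ag⁺]^2 = 1.37×10⁻⁴⁹ / (0.197) = 6.95×10⁻⁴⁹
[Ag⁺] = 8.34×10⁻²⁵ mol/L

8.34×10⁻²⁵ M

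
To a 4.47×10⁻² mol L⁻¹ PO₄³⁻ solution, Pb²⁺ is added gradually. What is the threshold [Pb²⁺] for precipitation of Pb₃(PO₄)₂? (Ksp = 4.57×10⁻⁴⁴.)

Precipitation begins when Q = Ksp.
Pb₃(PO₄)₂(s) ⇌ 3 Pb²⁺(aq) + 2 PO₄³⁻(aq)
Ksp = [Pb²⁺]^3[PO₄³⁻]^2 = [Pb²⁺]^3(4.47×10⁻²)^2
[Pb²⁺]^3 = 4.57×10⁻⁴⁴ / (4.47×10⁻²)^2 = 2.29×10⁻⁴¹
[Pb²⁺] = 2.84×10⁻¹⁴ mol L⁻¹

2.84×10⁻¹⁴ M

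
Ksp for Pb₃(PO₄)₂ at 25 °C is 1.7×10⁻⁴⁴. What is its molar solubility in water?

Pb₃(PO₄)₂(s) ⇌ 3 Pb²⁺(aq) + 2 PO₄³⁻(aq)
With molar solubility s: [Pb²⁺] = 3s, [PO₄³⁻] = 2s.
Ksp = [Pb²⁺]^3[PO₄³⁻]^2 = (3s)^3 · (2s)^2 = 108s^5
108s^5 = 1.7×10⁻⁴⁴  ⇒  s^5 = 1.6×10⁻⁴⁶
s = (1.6×10⁻⁴⁶)^(1/5) = 6.9×10⁻¹⁰ mol L⁻¹

6.9×10⁻¹⁰ M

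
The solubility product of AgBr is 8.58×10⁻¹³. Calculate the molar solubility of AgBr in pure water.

AgBr(s) ⇌ Ag⁺(aq) + Br⁻(aq)
Let s be the molar solubility. Then [Ag⁺] = s and [Br⁻] = s.
Ksp = [Ag⁺][Br⁻] = s · s = s^2
s^2 = 8.58×10⁻¹³
Taking the 2nd root, s = 9.26×10⁻⁷ mol L⁻¹.

9.26×10⁻⁷ M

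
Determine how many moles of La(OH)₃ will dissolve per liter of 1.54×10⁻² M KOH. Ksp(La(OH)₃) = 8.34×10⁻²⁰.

2.28×10⁻¹⁴ M

La(OH)₃(s) ⇌ La³⁺(aq) + 3 OH⁻(aq)
With OH⁻ already at 1.54×10⁻² M and s small, take [OH⁻] ≈ 1.54×10⁻² M and [La³⁺] = s.
Ksp = [La³⁺][OH⁻]^3 = s(1.54×10⁻²)^3
s = 8.34×10⁻²⁰ / (1.54×10⁻²)^3 = 2.28×10⁻¹⁴
s = 2.28×10⁻¹⁴ M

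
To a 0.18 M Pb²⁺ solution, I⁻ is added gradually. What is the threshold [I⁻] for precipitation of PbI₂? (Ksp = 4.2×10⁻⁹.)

1.5×10⁻⁴ M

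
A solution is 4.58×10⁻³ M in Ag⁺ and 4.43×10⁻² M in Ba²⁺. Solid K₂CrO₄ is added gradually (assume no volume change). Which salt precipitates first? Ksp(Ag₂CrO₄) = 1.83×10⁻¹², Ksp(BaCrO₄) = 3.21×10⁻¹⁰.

Precipitation begins when Q = Ksp.
For Ag₂CrO₄: [CrO₄²⁻] = (Ksp/[Ag⁺]^2) = 8.72×10⁻⁸ M
For BaCrO₄: [CrO₄²⁻] = (Ksp/[Ba²⁺]) = 7.25×10⁻⁹ M
The smaller threshold [CrO₄²⁻] is reached first, so BaCrO₄ precipitates first.

BaCrO₄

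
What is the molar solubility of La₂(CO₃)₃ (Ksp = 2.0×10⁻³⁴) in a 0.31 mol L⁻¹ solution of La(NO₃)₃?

4.3×10⁻¹² M

La₂(CO₃)₃(s) ⇌ 2 La³⁺(aq) + 3 CO₃²⁻(aq)
With La³⁺ already at 0.31 mol L⁻¹ and s small, take [La³⁺] ≈ 0.31 mol L⁻¹ and [CO₃²⁻] = 3s.
Ksp = [La³⁺]^2[CO₃²⁻]^3 = (0.31)^2(3s)^3
(3s)^3 = 2.0×10⁻³⁴ / (0.31)^2 = 2.1×10⁻³³
s = 4.3×10⁻¹² mol L⁻¹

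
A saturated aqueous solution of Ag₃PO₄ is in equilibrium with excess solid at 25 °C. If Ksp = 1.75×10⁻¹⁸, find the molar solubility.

Ag₃PO₄(s) ⇌ 3 Ag⁺(aq) + PO₄³⁻(aq)
Call the molar solubility s, so that [Ag⁺] = 3s and [PO₄³⁻] = s.
Ksp = [Ag⁺]^3[PO₄³⁻] = (3s)^3 · s = 27s^4
27s^4 = 1.75×10⁻¹⁸  ⇒  s^4 = 6.48×10⁻²⁰
Taking the 4th root, s = 1.60×10⁻⁵ mol L⁻¹.

1.60×10⁻⁵ M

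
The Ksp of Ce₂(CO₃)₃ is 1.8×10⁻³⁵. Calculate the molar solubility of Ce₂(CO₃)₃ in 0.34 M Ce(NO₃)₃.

1.8×10⁻¹² M

Ce₂(CO₃)₃(s) ⇌ 2 Ce³⁺(aq) + 3 CO₃²⁻(aq)
Let s be the solubility of Ce₂(CO₃)₃ here. The common ion gives [Ce³⁺] ≈ 0.34 M, and [CO₃²⁻] = 3s.
Ksp = [Ce³⁺]^2[CO₃²⁻]^3 = (0.34)^2(3s)^3
(3s)^3 = 1.8×10⁻³⁵ / (0.34)^2 = 1.6×10⁻³⁴
s = 1.8×10⁻¹² M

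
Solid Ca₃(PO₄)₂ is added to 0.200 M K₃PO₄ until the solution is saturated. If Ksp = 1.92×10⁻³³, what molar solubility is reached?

1.21×10⁻¹¹ M

Ca₃(PO₄)₂(s) ⇌ 3 Ca²⁺(aq) + 2 PO₄³⁻(aq)
Let s be the solubility of Ca₃(PO₄)₂ here. The common ion gives [PO₄³⁻] ≈ 0.200 M, and [Ca²⁺] = 3s.
Ksp = [Ca²⁺]^3[PO₄³⁻]^2 = (3s)^3(0.200)^2
(3s)^3 = 1.92×10⁻³³ / (0.200)^2 = 4.80×10⁻³²
s = 1.21×10⁻¹¹ M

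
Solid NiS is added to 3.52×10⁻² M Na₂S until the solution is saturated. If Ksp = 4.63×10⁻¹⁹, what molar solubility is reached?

1.32×10⁻¹⁷ M

NiS(s) ⇌ Ni²⁺(aq) + S²⁻(aq)
S²⁻ is already present at 3.52×10⁻² M. If s mol/L of NiS dissolves, [Ni²⁺] = s while [S²⁻] ≈ 3.52×10⁻² M.
Ksp = [Ni²⁺][S²⁻] = s(3.52×10⁻²)
s = 4.63×10⁻¹⁹ / (3.52×10⁻²) = 1.32×10⁻¹⁷
s = 1.32×10⁻¹⁷ M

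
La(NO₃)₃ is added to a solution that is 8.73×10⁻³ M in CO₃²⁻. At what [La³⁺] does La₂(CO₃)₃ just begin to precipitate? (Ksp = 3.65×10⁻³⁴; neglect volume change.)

Precipitation begins when Q = Ksp.
La₂(CO₃)₃(s) ⇌ 2 La³⁺(aq) + 3 CO₃²⁻(aq)
Ksp = [La³⁺]^2[CO₃²⁻]^3 = [La³⁺]^2(8.73×10⁻³)^3
[La³⁺]^2 = 3.65×10⁻³⁴ / (8.73×10⁻³)^3 = 5.49×10⁻²⁸
[La³⁺] = 2.34×10⁻¹⁴ M

2.34×10⁻¹⁴ M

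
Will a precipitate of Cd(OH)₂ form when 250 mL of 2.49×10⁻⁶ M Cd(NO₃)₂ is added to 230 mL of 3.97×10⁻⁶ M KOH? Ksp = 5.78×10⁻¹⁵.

Total volume after mixing = 250 + 230 = 480 mL.
[Cd²⁺] = (2.49×10⁻⁶)(250)/480 = 1.30×10⁻⁶ M
[OH⁻] = (3.97×10⁻⁶)(230)/480 = 1.90×10⁻⁶ M
Q = [Cd²⁺][OH⁻]^2 = 4.69×10⁻¹⁸
Q < Ksp (4.69×10⁻¹⁸ vs 5.78×10⁻¹⁵); the solution remains unsaturated and no precipitate forms.

No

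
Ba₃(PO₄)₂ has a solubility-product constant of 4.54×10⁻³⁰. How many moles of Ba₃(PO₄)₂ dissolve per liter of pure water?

Ba₃(PO₄)₂(s) ⇌ 3 Ba²⁺(aq) + 2 PO₄³⁻(aq)
With molar solubility s: [Ba²⁺] = 3s, [PO₄³⁻] = 2s.
Ksp = [Ba²⁺]^3[PO₄³⁻]^2 = (3s)^3 · (2s)^2 = 108s^5
108s^5 = 4.54×10⁻³⁰  ⇒  s^5 = 4.20×10⁻³²
s = 5.31×10⁻⁷ mol L⁻¹

5.31×10⁻⁷ M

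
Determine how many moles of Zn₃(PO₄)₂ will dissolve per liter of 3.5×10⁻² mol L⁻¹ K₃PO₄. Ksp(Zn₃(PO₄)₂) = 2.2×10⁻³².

8.7×10⁻¹¹ M

Zn₃(PO₄)₂(s) ⇌ 3 Zn²⁺(aq) + 2 PO₄³⁻(aq)
The solution already contains PO₄³⁻ at 3.5×10⁻² mol L⁻¹. Let s be the molar solubility of Zn₃(PO₄)₂.
[PO₄³⁻] ≈ 3.5×10⁻² mol L⁻¹ (common ion dominates); [Zn²⁺] = 3s.
Ksp = [Zn²⁺]^3[PO₄³⁻]^2 = (3s)^3(3.5×10⁻²)^2
(3s)^3 = 2.2×10⁻³² / (3.5×10⁻²)^2 = 1.8×10⁻²⁹
s = 8.7×10⁻¹¹ mol L⁻¹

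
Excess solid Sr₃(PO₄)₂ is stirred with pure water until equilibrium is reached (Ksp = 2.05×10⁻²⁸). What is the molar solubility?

Sr₃(PO₄)₂(s) ⇌ 3 Sr²⁺(aq) + 2 PO₄³⁻(aq)
Call the molar solubility s, so that [Sr²⁺] = 3s and [PO₄³⁻] = 2s.
Ksp = [Sr²⁺]^3[PO₄³⁻]^2 = (3s)^3 · (2s)^2 = 108s^5
108s^5 = 2.05×10⁻²⁸  ⇒  s^5 = 1.90×10⁻³⁰
s = 1.14×10⁻⁶ mol/L

1.14×10⁻⁶ M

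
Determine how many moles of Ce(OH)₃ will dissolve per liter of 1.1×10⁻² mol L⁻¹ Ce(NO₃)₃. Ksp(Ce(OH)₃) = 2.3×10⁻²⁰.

4.3×10⁻⁷ M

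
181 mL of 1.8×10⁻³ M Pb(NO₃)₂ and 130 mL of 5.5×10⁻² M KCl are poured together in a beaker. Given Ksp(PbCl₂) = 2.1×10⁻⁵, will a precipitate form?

After mixing, V = 181 mL + 130 mL = 311 mL.
[Pb²⁺] = (1.8×10⁻³)(181)/311 = 1.0×10⁻³ M
[Cl⁻] = (5.5×10⁻²)(130)/311 = 2.3×10⁻² M
Q = [Pb²⁺][Cl⁻]^2 = 5.5×10⁻⁷
Since Q (5.5×10⁻⁷) is less than Ksp (2.1×10⁻⁵), no PbCl₂ precipitates.

No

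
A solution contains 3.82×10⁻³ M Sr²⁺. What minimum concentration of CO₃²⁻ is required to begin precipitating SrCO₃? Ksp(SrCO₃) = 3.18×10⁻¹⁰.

The threshold for precipitation is Q = Ksp.
SrCO₃(s) ⇌ Sr²⁺(aq) + CO₃²⁻(aq)
Ksp = [Sr²⁺][CO₃²⁻] = [CO₃²⁻](3.82×10⁻³)
[CO₃²⁻] = 3.18×10⁻¹⁰ / (3.82×10⁻³) = 8.32×10⁻⁸
[CO₃²⁻] = 8.32×10⁻⁸ M

8.32×10⁻⁸ M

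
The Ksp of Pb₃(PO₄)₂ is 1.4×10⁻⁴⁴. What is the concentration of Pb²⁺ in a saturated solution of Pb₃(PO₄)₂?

Pb₃(PO₄)₂(s) ⇌ 3 Pb²⁺(aq) + 2 PO₄³⁻(aq)
Call the molar solubility s, so that [Pb²⁺] = 3s and [PO₄³⁻] = 2s.
Ksp = [Pb²⁺]^3[PO₄³⁻]^2 = (3s)^3 · (2s)^2 = 108s^5 = 1.4×10⁻⁴⁴
s = 6.6×10⁻¹⁰ mol/L
[Pb²⁺] = 3s = 2.0×10⁻⁹ mol/L

2.0×10⁻⁹ M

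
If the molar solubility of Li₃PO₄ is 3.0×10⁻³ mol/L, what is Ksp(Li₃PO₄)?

Ksp = 2.2×10⁻⁹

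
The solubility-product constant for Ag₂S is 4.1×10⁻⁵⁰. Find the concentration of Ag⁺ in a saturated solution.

Ag₂S(s) ⇌ 2 Ag⁺(aq) + S²⁻(aq)
Call the molar solubility s, so that [Ag⁺] = 2s and [S²⁻] = s.
Ksp = [Ag⁺]^2[S²⁻] = (2s)^2 · s = 4s^3 = 4.1×10⁻⁵⁰
s = 2.2×10⁻¹⁷ mol L⁻¹
[Ag⁺] = 2s = 4.3×10⁻¹⁷ mol L⁻¹

4.3×10⁻¹⁷ M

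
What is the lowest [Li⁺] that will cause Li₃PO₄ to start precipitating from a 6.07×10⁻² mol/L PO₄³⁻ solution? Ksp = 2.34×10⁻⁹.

Precipitation begins when Q = Ksp.
Li₃PO₄(s) ⇌ 3 Li⁺(aq) + PO₄³⁻(aq)
Ksp = [Li⁺]^3[PO₄³⁻] = [Li⁺]^3(6.07×10⁻²)
[Li⁺]^3 = 2.34×10⁻⁹ / (6.07×10⁻²) = 3.86×10⁻⁸
[Li⁺] = 3.38×10⁻³ mol/L

3.38×10⁻³ M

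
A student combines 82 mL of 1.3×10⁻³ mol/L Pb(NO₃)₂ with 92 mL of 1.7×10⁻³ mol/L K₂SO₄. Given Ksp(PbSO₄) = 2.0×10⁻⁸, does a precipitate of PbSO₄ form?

Total volume after mixing = 82 + 92 = 174 mL.
[Pb²⁺] = (1.3×10⁻³)(82)/174 = 6.1×10⁻⁴ mol/L
[SO₄²⁻] = (1.7×10⁻³)(92)/174 = 9.0×10⁻⁴ mol/L
Q = [Pb²⁺][SO₄²⁻] = 5.5×10⁻⁷
Since Q (5.5×10⁻⁷) exceeds Ksp (2.0×10⁻⁸), PbSO₄ will precipitate.

Yes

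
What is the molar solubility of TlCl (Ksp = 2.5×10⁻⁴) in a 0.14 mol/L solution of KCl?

TlCl(s) ⇌ Tl⁺(aq) + Cl⁻(aq)
The solution already contains Cl⁻ at 0.14 mol/L. Let s be the molar solubility of TlCl.
[Cl⁻] ≈ 0.14 mol/L (common ion dominates); [Tl⁺] = s.
Ksp = [Tl⁺][Cl⁻] = s(0.14)
s = 2.5×10⁻⁴ / (0.14) = 1.8×10⁻³
s = 1.8×10⁻³ mol/L

1.8×10⁻³ M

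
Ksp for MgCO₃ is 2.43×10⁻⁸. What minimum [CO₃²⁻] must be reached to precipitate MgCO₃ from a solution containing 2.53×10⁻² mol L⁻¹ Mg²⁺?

9.60×10⁻⁷ M

Precipitation of each salt begins when its ion product equals Ksp.
MgCO₃(s) ⇌ Mg²⁺(aq) + CO₃²⁻(aq)
Ksp = [Mg²⁺][CO₃²⁻] = [CO₃²⁻](2.53×10⁻²)
[CO₃²⁻] = 2.43×10⁻⁸ / (2.53×10⁻²) = 9.60×10⁻⁷
[CO₃²⁻] = 9.60×10⁻⁷ mol L⁻¹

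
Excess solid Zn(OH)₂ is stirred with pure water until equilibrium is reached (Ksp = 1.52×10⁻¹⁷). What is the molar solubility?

Zn(OH)₂(s) ⇌ Zn²⁺(aq) + 2 OH⁻(aq)
With molar solubility s: [Zn²⁺] = s, [OH⁻] = 2s.
Ksp = [Zn²⁺][OH⁻]^2 = s · (2s)^2 = 4s^3
4s^3 = 1.52×10⁻¹⁷  ⇒  s^3 = 3.80×10⁻¹⁸
Taking the 3rd root, s = 1.56×10⁻⁶ mol L⁻¹.

1.56×10⁻⁶ M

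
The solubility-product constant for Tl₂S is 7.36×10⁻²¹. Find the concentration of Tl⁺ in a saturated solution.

Tl₂S(s) ⇌ 2 Tl⁺(aq) + S²⁻(aq)
Let s be the molar solubility. Then [Tl⁺] = 2s and [S²⁻] = s.
Ksp = [Tl⁺]^2[S²⁻] = (2s)^2 · s = 4s^3 = 7.36×10⁻²¹
s = 1.23×10⁻⁷ M
[Tl⁺] = 2s = 2.45×10⁻⁷ M

2.45×10⁻⁷ M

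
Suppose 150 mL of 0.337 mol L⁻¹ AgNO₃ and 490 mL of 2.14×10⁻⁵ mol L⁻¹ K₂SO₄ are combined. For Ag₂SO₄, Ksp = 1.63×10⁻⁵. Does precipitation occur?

After mixing, V = 150 mL + 490 mL = 640 mL.
[Ag⁺] = (0.337)(150)/640 = 7.90×10⁻² mol L⁻¹
[SO₄²⁻] = (2.14×10⁻⁵)(490)/640 = 1.64×10⁻⁵ mol L⁻¹
Q = [Ag⁺]^2[SO₄²⁻] = 1.02×10⁻⁷
Q < Ksp (1.02×10⁻⁷ vs 1.63×10⁻⁵); the solution remains unsaturated and no precipitate forms.

No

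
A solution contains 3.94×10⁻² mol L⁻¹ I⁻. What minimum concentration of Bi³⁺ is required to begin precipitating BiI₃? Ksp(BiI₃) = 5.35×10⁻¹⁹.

8.75×10⁻¹⁵ M

Precipitation begins when Q = Ksp.
BiI₃(s) ⇌ Bi³⁺(aq) + 3 I⁻(aq)
Ksp = [Bi³⁺][I⁻]^3 = [Bi³⁺](3.94×10⁻²)^3
[Bi³⁺] = 5.35×10⁻¹⁹ / (3.94×10⁻²)^3 = 8.75×10⁻¹⁵
[Bi³⁺] = 8.75×10⁻¹⁵ mol L⁻¹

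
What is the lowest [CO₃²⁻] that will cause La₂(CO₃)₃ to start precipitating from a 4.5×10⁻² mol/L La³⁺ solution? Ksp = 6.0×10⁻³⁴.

6.7×10⁻¹¹ M

Each salt precipitates once Q = Ksp for that salt.
La₂(CO₃)₃(s) ⇌ 2 La³⁺(aq) + 3 CO₃²⁻(aq)
Ksp = [La³⁺]^2[CO₃²⁻]^3 = [CO₃²⁻]^3(4.5×10⁻²)^2
[CO₃²⁻]^3 = 6.0×10⁻³⁴ / (4.5×10⁻²)^2 = 3.0×10⁻³¹
[CO₃²⁻] = 6.7×10⁻¹¹ mol/L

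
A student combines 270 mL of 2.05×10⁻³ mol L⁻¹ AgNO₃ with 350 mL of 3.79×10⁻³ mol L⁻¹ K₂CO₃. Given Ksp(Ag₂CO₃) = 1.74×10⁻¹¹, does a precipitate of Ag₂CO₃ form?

Yes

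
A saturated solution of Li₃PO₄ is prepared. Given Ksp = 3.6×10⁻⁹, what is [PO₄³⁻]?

3.4×10⁻³ M

Li₃PO₄(s) ⇌ 3 Li⁺(aq) + PO₄³⁻(aq)
With molar solubility s: [Li⁺] = 3s, [PO₄³⁻] = s.
Ksp = [Li⁺]^3[PO₄³⁻] = (3s)^3 · s = 27s^4 = 3.6×10⁻⁹
s = 3.4×10⁻³ mol L⁻¹
[PO₄³⁻] = s = 3.4×10⁻³ mol L⁻¹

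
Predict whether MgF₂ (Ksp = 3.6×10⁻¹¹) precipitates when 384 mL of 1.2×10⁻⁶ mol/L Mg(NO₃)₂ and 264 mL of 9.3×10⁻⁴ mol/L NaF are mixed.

No

After mixing, V = 384 mL + 264 mL = 648 mL.
[Mg²⁺] = (1.2×10⁻⁶)(384)/648 = 7.1×10⁻⁷ mol/L
[F⁻] = (9.3×10⁻⁴)(264)/648 = 3.8×10⁻⁴ mol/L
Q = [Mg²⁺][F⁻]^2 = 1.0×10⁻¹³
Q = 1.0×10⁻¹³ < Ksp = 3.6×10⁻¹¹, so the solution is unsaturated and no precipitate forms.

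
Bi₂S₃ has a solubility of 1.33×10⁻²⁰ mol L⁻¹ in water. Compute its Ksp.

Ksp = 4.49×10⁻⁹⁸

Bi₂S₃(s) ⇌ 2 Bi³⁺(aq) + 3 S²⁻(aq)
Call the molar solubility s, so that [Bi³⁺] = 2s and [S²⁻] = 3s.
Ksp = [Bi³⁺]^2[S²⁻]^3 = (2s)^2 · (3s)^3 = 108s^5
Ksp = 108 × (1.33×10⁻²⁰)^5 = 4.49×10⁻⁹⁸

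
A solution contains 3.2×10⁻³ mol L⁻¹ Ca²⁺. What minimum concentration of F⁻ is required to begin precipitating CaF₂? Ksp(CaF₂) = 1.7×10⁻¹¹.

7.3×10⁻⁵ M

Precipitation of each salt begins when its ion product equals Ksp.
CaF₂(s) ⇌ Ca²⁺(aq) + 2 F⁻(aq)
Ksp = [Ca²⁺][F⁻]^2 = [F⁻]^2(3.2×10⁻³)
[F⁻]^2 = 1.7×10⁻¹¹ / (3.2×10⁻³) = 5.3×10⁻⁹
[F⁻] = 7.3×10⁻⁵ mol L⁻¹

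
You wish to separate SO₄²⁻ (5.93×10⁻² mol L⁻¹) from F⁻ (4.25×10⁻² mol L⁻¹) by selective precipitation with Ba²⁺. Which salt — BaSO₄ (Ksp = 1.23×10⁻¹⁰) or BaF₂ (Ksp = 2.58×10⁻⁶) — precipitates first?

Precipitation of each salt begins when its ion product equals Ksp.
For BaSO₄: [Ba²⁺] = (Ksp/[SO₄²⁻]) = 2.07×10⁻⁹ mol L⁻¹
For BaF₂: [Ba²⁺] = (Ksp/[F⁻]^2) = 1.43×10⁻³ mol L⁻¹
BaSO₄ requires the lower [Ba²⁺], so it precipitates first.

BaSO₄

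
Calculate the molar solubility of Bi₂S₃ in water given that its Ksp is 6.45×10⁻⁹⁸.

1.43×10⁻²⁰ M

Bi₂S₃(s) ⇌ 2 Bi³⁺(aq) + 3 S²⁻(aq)
Let s be the molar solubility. Then [Bi³⁺] = 2s and [S²⁻] = 3s.
Ksp = [Bi³⁺]^2[S²⁻]^3 = (2s)^2 · (3s)^3 = 108s^5
108s^5 = 6.45×10⁻⁹⁸  ⇒  s^5 = 5.97×10⁻¹⁰⁰
Taking the 5th root, s = 1.43×10⁻²⁰ mol L⁻¹.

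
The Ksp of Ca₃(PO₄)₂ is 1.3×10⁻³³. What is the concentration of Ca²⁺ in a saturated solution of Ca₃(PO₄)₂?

3.1×10⁻⁷ M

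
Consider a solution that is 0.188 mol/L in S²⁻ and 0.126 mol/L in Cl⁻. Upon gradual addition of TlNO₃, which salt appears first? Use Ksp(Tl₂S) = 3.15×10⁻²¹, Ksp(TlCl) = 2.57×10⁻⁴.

Precipitation begins when Q = Ksp.
For Tl₂S: [Tl⁺] = (Ksp/[S²⁻])^(1/2) = 1.29×10⁻¹⁰ mol/L
For TlCl: [Tl⁺] = (Ksp/[Cl⁻]) = 2.04×10⁻³ mol/L
Since Tl₂S needs less Tl⁺ to reach saturation, it precipitates first.

Tl₂S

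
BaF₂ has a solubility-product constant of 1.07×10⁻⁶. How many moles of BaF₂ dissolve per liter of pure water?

BaF₂(s) ⇌ Ba²⁺(aq) + 2 F⁻(aq)
Let s be the molar solubility. Then [Ba²⁺] = s and [F⁻] = 2s.
Ksp = [Ba²⁺][F⁻]^2 = s · (2s)^2 = 4s^3
4s^3 = 1.07×10⁻⁶  ⇒  s^3 = 2.68×10⁻⁷
s = 6.44×10⁻³ M

6.44×10⁻³ M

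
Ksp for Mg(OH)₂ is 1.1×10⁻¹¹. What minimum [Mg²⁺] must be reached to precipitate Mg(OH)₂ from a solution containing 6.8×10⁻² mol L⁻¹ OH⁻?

A salt starts to precipitate once the ion product Q reaches its Ksp.
Mg(OH)₂(s) ⇌ Mg²⁺(aq) + 2 OH⁻(aq)
Ksp = [Mg²⁺][OH⁻]^2 = [Mg²⁺](6.8×10⁻²)^2
[Mg²⁺] = 1.1×10⁻¹¹ / (6.8×10⁻²)^2 = 2.4×10⁻⁹
[Mg²⁺] = 2.4×10⁻⁹ mol L⁻¹

2.4×10⁻⁹ M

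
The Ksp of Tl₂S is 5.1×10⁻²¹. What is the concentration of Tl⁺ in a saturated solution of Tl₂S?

2.2×10⁻⁷ M

Tl₂S(s) ⇌ 2 Tl⁺(aq) + S²⁻(aq)
Call the molar solubility s, so that [Tl⁺] = 2s and [S²⁻] = s.
Ksp = [Tl⁺]^2[S²⁻] = (2s)^2 · s = 4s^3 = 5.1×10⁻²¹
s = 1.1×10⁻⁷ mol L⁻¹
[Tl⁺] = 2s = 2.2×10⁻⁷ mol L⁻¹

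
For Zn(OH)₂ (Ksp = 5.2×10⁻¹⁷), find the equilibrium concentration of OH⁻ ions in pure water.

Zn(OH)₂(s) ⇌ Zn²⁺(aq) + 2 OH⁻(aq)
Let s be the molar solubility. Then [Zn²⁺] = s and [OH⁻] = 2s.
Ksp = [Zn²⁺][OH⁻]^2 = s · (2s)^2 = 4s^3 = 5.2×10⁻¹⁷
s = 2.4×10⁻⁶ M
[OH⁻] = 2s = 4.7×10⁻⁶ M

4.7×10⁻⁶ M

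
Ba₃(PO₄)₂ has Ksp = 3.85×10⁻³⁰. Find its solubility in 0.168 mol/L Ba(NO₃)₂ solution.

Ba₃(PO₄)₂(s) ⇌ 3 Ba²⁺(aq) + 2 PO₄³⁻(aq)
With Ba²⁺ already at 0.168 mol/L and s small, take [Ba²⁺] ≈ 0.168 mol/L and [PO₄³⁻] = 2s.
Ksp = [Ba²⁺]^3[PO₄³⁻]^2 = (0.168)^3(2s)^2
(2s)^2 = 3.85×10⁻³⁰ / (0.168)^3 = 8.12×10⁻²⁸
s = 1.42×10⁻¹⁴ mol/L

1.42×10⁻¹⁴ M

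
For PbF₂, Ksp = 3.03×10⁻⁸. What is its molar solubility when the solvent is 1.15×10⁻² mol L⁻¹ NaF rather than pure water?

2.29×10⁻⁴ M

PbF₂(s) ⇌ Pb²⁺(aq) + 2 F⁻(aq)
The solution already contains F⁻ at 1.15×10⁻² mol L⁻¹. Let s be the molar solubility of PbF₂.
[F⁻] ≈ 1.15×10⁻² mol L⁻¹ (common ion dominates); [Pb²⁺] = s.
Ksp = [Pb²⁺][F⁻]^2 = s(1.15×10⁻²)^2
s = 3.03×10⁻⁸ / (1.15×10⁻²)^2 = 2.29×10⁻⁴
s = 2.29×10⁻⁴ mol L⁻¹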